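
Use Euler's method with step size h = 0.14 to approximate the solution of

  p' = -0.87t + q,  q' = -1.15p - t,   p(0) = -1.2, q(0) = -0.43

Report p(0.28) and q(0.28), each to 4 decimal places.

Euler on (p,q): p_{n+1} = p_n + h·p', q_{n+1} = q_n + h·q'.
0.000000: (-1.200000, -0.430000); f=(-0.430000, 1.380000) → (-1.260200, -0.236800)
0.140000: (-1.260200, -0.236800); f=(-0.358600, 1.309230) → (-1.310404, -0.053508)
(p(0.28), q(0.28)) ≈ (-1.3104, -0.0535)

-1.3104, -0.0535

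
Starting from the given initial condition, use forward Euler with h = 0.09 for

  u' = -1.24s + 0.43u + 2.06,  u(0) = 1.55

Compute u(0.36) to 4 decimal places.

2.5282

Euler: u_{n+1} = u_n + h·f(s_n, u_n).
s=0.000000, u=1.550000: f=2.726500 → u ← 1.550000 + 0.09·2.726500 = 1.795385
s=0.090000, u=1.795385: f=2.720416 → u ← 1.795385 + 0.09·2.720416 = 2.040222
s=0.180000, u=2.040222: f=2.714096 → u ← 2.040222 + 0.09·2.714096 = 2.284491
s=0.270000, u=2.284491: f=2.707531 → u ← 2.284491 + 0.09·2.707531 = 2.528169
u(0.36) ≈ 2.5282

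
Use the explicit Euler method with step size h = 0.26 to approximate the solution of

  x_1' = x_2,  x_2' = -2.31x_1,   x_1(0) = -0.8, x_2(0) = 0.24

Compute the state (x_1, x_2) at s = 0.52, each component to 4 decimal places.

Euler on (x_1,x_2): x_1_{n+1} = x_1_n + h·x_1', x_2_{n+1} = x_2_n + h·x_2'.
0.000000: (-0.800000, 0.240000); f=(0.240000, 1.848000) → (-0.737600, 0.720480)
0.260000: (-0.737600, 0.720480); f=(0.720480, 1.703856) → (-0.550275, 1.163483)
(x_1(0.52), x_2(0.52)) ≈ (-0.5503, 1.1635)

-0.5503, 1.1635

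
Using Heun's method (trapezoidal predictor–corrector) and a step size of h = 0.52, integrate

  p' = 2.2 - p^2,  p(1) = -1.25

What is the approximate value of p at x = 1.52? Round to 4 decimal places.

Heun: k1 = f(x_n, p_n); k2 = f(x_n + h, p_n + h·k1); p_{n+1} = p_n + (h/2)·(k1 + k2).
x=1.000000, p=-1.250000:
  k1 = f(1.000000, -1.250000) = 0.637500
  k2 = f(1.520000, -0.918500) = 1.356358
  p ← -1.250000 + (0.52/2)·(0.637500 + 1.356358) = -0.731597
p(1.52) ≈ -0.7316

-0.7316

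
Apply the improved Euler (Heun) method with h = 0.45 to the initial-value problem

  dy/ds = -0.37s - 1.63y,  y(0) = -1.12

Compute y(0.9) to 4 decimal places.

-0.4262

Heun: k1 = f(s_n, y_n); k2 = f(s_n + h, y_n + h·k1); y_{n+1} = y_n + (h/2)·(k1 + k2).
s=0.000000, y=-1.120000:
  k1 = f(0.000000, -1.120000) = 1.825600
  k2 = f(0.450000, -0.298480) = 0.320022
  y ← -1.120000 + (0.45/2)·(1.825600 + 0.320022) = -0.637235
s=0.450000, y=-0.637235:
  k1 = f(0.450000, -0.637235) = 0.872193
  k2 = f(0.900000, -0.244748) = 0.065939
  y ← -0.637235 + (0.45/2)·(0.872193 + 0.065939) = -0.426155
y(0.9) ≈ -0.4262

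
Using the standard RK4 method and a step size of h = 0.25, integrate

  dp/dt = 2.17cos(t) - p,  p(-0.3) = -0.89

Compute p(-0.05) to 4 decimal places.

-0.2213

RK4: k1 = f(t_n, p_n); k2 = f(t_n + h/2, p_n + (h/2)·k1); k3 = f(t_n + h/2, p_n + (h/2)·k2); k4 = f(t_n + h, p_n + h·k3); p_{n+1} = p_n + (h/6)·(k1 + 2k2 + 2k3 + k4).
t=-0.300000, p=-0.890000:
  k1 = f(-0.300000, -0.890000) = 2.963080
  k2 = f(-0.175000, -0.519615) = 2.656472
  k3 = f(-0.175000, -0.557941) = 2.694798
  k4 = f(-0.050000, -0.216301) = 2.383589
  p ← -0.890000 + (0.25/6)·(k1 + 2k2 + 2k3 + k4) = -0.221283
p(-0.05) ≈ -0.2213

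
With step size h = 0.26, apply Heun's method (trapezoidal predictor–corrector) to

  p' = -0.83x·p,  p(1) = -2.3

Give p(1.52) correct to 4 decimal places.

Heun: k1 = f(x_n, p_n); k2 = f(x_n + h, p_n + h·k1); p_{n+1} = p_n + (h/2)·(k1 + k2).
x=1.000000, p=-2.300000:
  k1 = f(1.000000, -2.300000) = 1.909000
  k2 = f(1.260000, -1.803660) = 1.886268
  p ← -2.300000 + (0.26/2)·(1.909000 + 1.886268) = -1.806615
x=1.260000, p=-1.806615:
  k1 = f(1.260000, -1.806615) = 1.889358
  k2 = f(1.520000, -1.315382) = 1.659486
  p ← -1.806615 + (0.26/2)·(1.889358 + 1.659486) = -1.345265
p(1.52) ≈ -1.3453

-1.3453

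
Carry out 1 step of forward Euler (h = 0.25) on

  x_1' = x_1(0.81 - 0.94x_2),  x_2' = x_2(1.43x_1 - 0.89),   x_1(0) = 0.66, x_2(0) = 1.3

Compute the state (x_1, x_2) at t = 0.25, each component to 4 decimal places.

Euler on (x_1,x_2): x_1_{n+1} = x_1_n + h·x_1', x_2_{n+1} = x_2_n + h·x_2'.
0.000000: (0.660000, 1.300000); f=(-0.271920, 0.069940) → (0.592020, 1.317485)
(x_1(0.25), x_2(0.25)) ≈ (0.5920, 1.3175)

0.5920, 1.3175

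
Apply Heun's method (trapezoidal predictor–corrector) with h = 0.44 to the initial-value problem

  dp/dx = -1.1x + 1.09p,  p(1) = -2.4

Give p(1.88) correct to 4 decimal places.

Heun: k1 = f(x_n, p_n); k2 = f(x_n + h, p_n + h·k1); p_{n+1} = p_n + (h/2)·(k1 + k2).
x=1.000000, p=-2.400000:
  k1 = f(1.000000, -2.400000) = -3.716000
  k2 = f(1.440000, -4.035040) = -5.982194
  p ← -2.400000 + (0.44/2)·(-3.716000 + (-5.982194)) = -4.533603
x=1.440000, p=-4.533603:
  k1 = f(1.440000, -4.533603) = -6.525627
  k2 = f(1.880000, -7.404878) = -10.139317
  p ← -4.533603 + (0.44/2)·(-6.525627 + (-10.139317)) = -8.199890
p(1.88) ≈ -8.1999

-8.1999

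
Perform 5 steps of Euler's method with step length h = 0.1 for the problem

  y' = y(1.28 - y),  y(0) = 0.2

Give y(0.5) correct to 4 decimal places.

Euler: y_{n+1} = y_n + h·f(t_n, y_n).
t=0.000000, y=0.200000: f=0.216000 → y ← 0.200000 + 0.1·0.216000 = 0.221600
t=0.100000, y=0.221600: f=0.234541 → y ← 0.221600 + 0.1·0.234541 = 0.245054
t=0.200000, y=0.245054: f=0.253618 → y ← 0.245054 + 0.1·0.253618 = 0.270416
t=0.300000, y=0.270416: f=0.273008 → y ← 0.270416 + 0.1·0.273008 = 0.297717
t=0.400000, y=0.297717: f=0.292442 → y ← 0.297717 + 0.1·0.292442 = 0.326961
y(0.5) ≈ 0.3270

0.3270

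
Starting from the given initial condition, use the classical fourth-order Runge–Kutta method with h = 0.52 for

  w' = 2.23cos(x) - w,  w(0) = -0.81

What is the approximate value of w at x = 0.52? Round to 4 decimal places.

0.3761

RK4: k1 = f(x_n, w_n); k2 = f(x_n + h/2, w_n + (h/2)·k1); k3 = f(x_n + h/2, w_n + (h/2)·k2); k4 = f(x_n + h, w_n + h·k3); w_{n+1} = w_n + (h/6)·(k1 + 2k2 + 2k3 + k4).
x=0.000000, w=-0.810000:
  k1 = f(0.000000, -0.810000) = 3.040000
  k2 = f(0.260000, -0.019600) = 2.174650
  k3 = f(0.260000, -0.244591) = 2.399641
  k4 = f(0.520000, 0.437813) = 1.497424
  w ← -0.810000 + (0.52/6)·(k1 + 2k2 + 2k3 + k4) = 0.376120
w(0.52) ≈ 0.3761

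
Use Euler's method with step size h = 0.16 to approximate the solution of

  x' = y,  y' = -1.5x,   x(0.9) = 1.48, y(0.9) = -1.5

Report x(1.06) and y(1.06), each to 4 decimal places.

Euler on (x,y): x_{n+1} = x_n + h·x', y_{n+1} = y_n + h·y'.
0.900000: (1.480000, -1.500000); f=(-1.500000, -2.220000) → (1.240000, -1.855200)
(x(1.06), y(1.06)) ≈ (1.2400, -1.8552)

1.2400, -1.8552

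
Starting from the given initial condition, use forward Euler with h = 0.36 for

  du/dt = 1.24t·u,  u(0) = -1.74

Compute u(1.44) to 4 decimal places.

Euler: u_{n+1} = u_n + h·f(t_n, u_n).
t=0.000000, u=-1.740000: f=0.000000 → u ← -1.740000 + 0.36·0.000000 = -1.740000
t=0.360000, u=-1.740000: f=-0.776736 → u ← -1.740000 + 0.36·(-0.776736) = -2.019625
t=0.720000, u=-2.019625: f=-1.803121 → u ← -2.019625 + 0.36·(-1.803121) = -2.668749
t=1.080000, u=-2.668749: f=-3.573988 → u ← -2.668749 + 0.36·(-3.573988) = -3.955384
u(1.44) ≈ -3.9554

-3.9554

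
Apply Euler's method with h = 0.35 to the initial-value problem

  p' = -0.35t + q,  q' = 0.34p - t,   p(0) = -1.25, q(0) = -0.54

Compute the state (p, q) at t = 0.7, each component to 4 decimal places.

-1.7229, -0.9825

Euler on (p,q): p_{n+1} = p_n + h·p', q_{n+1} = q_n + h·q'.
0.000000: (-1.250000, -0.540000); f=(-0.540000, -0.425000) → (-1.439000, -0.688750)
0.350000: (-1.439000, -0.688750); f=(-0.811250, -0.839260) → (-1.722938, -0.982491)
(p(0.7), q(0.7)) ≈ (-1.7229, -0.9825)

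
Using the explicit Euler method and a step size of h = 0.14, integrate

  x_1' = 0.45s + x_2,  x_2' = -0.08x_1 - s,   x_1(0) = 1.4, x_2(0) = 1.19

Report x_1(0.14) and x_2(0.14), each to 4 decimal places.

Euler on (x_1,x_2): x_1_{n+1} = x_1_n + h·x_1', x_2_{n+1} = x_2_n + h·x_2'.
0.000000: (1.400000, 1.190000); f=(1.190000, -0.112000) → (1.566600, 1.174320)
(x_1(0.14), x_2(0.14)) ≈ (1.5666, 1.1743)

1.5666, 1.1743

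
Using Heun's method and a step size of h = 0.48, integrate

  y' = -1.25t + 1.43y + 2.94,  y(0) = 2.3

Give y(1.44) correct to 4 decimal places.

Heun: k1 = f(t_n, y_n); k2 = f(t_n + h, y_n + h·k1); y_{n+1} = y_n + (h/2)·(k1 + k2).
t=0.000000, y=2.300000:
  k1 = f(0.000000, 2.300000) = 6.229000
  k2 = f(0.480000, 5.289920) = 9.904586
  y ← 2.300000 + (0.48/2)·(6.229000 + 9.904586) = 6.172061
t=0.480000, y=6.172061:
  k1 = f(0.480000, 6.172061) = 11.166047
  k2 = f(0.960000, 11.531763) = 18.230421
  y ← 6.172061 + (0.48/2)·(11.166047 + 18.230421) = 13.227213
t=0.960000, y=13.227213:
  k1 = f(0.960000, 13.227213) = 20.654914
  k2 = f(1.440000, 23.141572) = 34.232447
  y ← 13.227213 + (0.48/2)·(20.654914 + 34.232447) = 26.400180
y(1.44) ≈ 26.4002

26.4002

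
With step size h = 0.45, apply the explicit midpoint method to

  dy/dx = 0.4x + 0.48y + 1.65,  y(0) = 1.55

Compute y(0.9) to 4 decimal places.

Midpoint: k1 = f(x_n, y_n); k2 = f(x_n + h/2, y_n + (h/2)·k1); y_{n+1} = y_n + h·k2.
x=0.000000, y=1.550000:
  k1 = f(0.000000, 1.550000) = 2.394000
  k2 = f(0.225000, 2.088650) = 2.742552
  y ← 1.550000 + 0.45·2.742552 = 2.784148
x=0.450000, y=2.784148:
  k1 = f(0.450000, 2.784148) = 3.166391
  k2 = f(0.675000, 3.496586) = 3.598361
  y ← 2.784148 + 0.45·3.598361 = 4.403411
y(0.9) ≈ 4.4034

4.4034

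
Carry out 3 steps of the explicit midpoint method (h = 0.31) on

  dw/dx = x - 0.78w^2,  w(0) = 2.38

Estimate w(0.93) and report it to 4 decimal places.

1.2516

Midpoint: k1 = f(x_n, w_n); k2 = f(x_n + h/2, w_n + (h/2)·k1); w_{n+1} = w_n + h·k2.
x=0.000000, w=2.380000:
  k1 = f(0.000000, 2.380000) = -4.418232
  k2 = f(0.155000, 1.695174) = -2.086420
  w ← 2.380000 + 0.31·(-2.086420) = 1.733210
x=0.310000, w=1.733210:
  k1 = f(0.310000, 1.733210) = -2.033133
  k2 = f(0.465000, 1.418074) = -1.103529
  w ← 1.733210 + 0.31·(-1.103529) = 1.391116
x=0.620000, w=1.391116:
  k1 = f(0.620000, 1.391116) = -0.889459
  k2 = f(0.775000, 1.253250) = -0.450095
  w ← 1.391116 + 0.31·(-0.450095) = 1.251586
w(0.93) ≈ 1.2516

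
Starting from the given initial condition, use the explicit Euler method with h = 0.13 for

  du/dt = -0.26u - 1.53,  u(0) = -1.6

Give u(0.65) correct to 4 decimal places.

Euler: u_{n+1} = u_n + h·f(t_n, u_n).
t=0.000000, u=-1.600000: f=-1.114000 → u ← -1.600000 + 0.13·(-1.114000) = -1.744820
t=0.130000, u=-1.744820: f=-1.076347 → u ← -1.744820 + 0.13·(-1.076347) = -1.884745
t=0.260000, u=-1.884745: f=-1.039966 → u ← -1.884745 + 0.13·(-1.039966) = -2.019941
t=0.390000, u=-2.019941: f=-1.004815 → u ← -2.019941 + 0.13·(-1.004815) = -2.150567
t=0.520000, u=-2.150567: f=-0.970853 → u ← -2.150567 + 0.13·(-0.970853) = -2.276778
u(0.65) ≈ -2.2768

-2.2768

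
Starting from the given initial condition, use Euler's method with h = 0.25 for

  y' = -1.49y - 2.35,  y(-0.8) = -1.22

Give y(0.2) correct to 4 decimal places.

Euler: y_{n+1} = y_n + h·f(x_n, y_n).
x=-0.800000, y=-1.220000: f=-0.532200 → y ← -1.220000 + 0.25·(-0.532200) = -1.353050
x=-0.550000, y=-1.353050: f=-0.333956 → y ← -1.353050 + 0.25·(-0.333956) = -1.436539
x=-0.300000, y=-1.436539: f=-0.209557 → y ← -1.436539 + 0.25·(-0.209557) = -1.488928
x=-0.050000, y=-1.488928: f=-0.131497 → y ← -1.488928 + 0.25·(-0.131497) = -1.521802
y(0.2) ≈ -1.5218

-1.5218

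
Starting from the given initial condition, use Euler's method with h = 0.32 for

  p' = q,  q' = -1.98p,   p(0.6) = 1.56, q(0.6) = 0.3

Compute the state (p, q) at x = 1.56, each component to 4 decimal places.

Euler on (p,q): p_{n+1} = p_n + h·p', q_{n+1} = q_n + h·q'.
0.600000: (1.560000, 0.300000); f=(0.300000, -3.088800) → (1.656000, -0.688416)
0.920000: (1.656000, -0.688416); f=(-0.688416, -3.278880) → (1.435707, -1.737658)
1.240000: (1.435707, -1.737658); f=(-1.737658, -2.842700) → (0.879656, -2.647321)
(p(1.56), q(1.56)) ≈ (0.8797, -2.6473)

0.8797, -2.6473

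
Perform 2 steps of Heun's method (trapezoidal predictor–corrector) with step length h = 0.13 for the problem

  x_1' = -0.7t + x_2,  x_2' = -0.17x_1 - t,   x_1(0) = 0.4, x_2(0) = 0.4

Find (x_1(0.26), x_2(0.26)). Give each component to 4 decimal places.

0.4757, 0.3465

Heun on (x_1,x_2): k1 = f(t_n, state_n); k2 = f(t_n + h, state_n + h·k1); state_{n+1} = state_n + (h/2)·(k1 + k2).
0.000000: (0.400000, 0.400000)
  k1 = (0.400000, -0.068000)
  predictor → (0.452000, 0.391160)
  k2 = (0.300160, -0.206840)
  → (0.445510, 0.382135)
0.130000: (0.445510, 0.382135)
  k1 = (0.291135, -0.205737)
  predictor → (0.483358, 0.355390)
  k2 = (0.173390, -0.342171)
  → (0.475705, 0.346521)
(x_1(0.26), x_2(0.26)) ≈ (0.4757, 0.3465)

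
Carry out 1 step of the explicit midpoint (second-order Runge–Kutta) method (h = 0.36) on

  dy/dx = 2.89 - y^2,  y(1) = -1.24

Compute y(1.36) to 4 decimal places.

-0.5571

Midpoint: k1 = f(x_n, y_n); k2 = f(x_n + h/2, y_n + (h/2)·k1); y_{n+1} = y_n + h·k2.
x=1.000000, y=-1.240000:
  k1 = f(1.000000, -1.240000) = 1.352400
  k2 = f(1.180000, -0.996568) = 1.896852
  y ← -1.240000 + 0.36·1.896852 = -0.557133
y(1.36) ≈ -0.5571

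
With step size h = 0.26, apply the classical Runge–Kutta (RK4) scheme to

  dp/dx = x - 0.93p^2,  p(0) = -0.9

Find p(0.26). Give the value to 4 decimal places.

RK4: k1 = f(x_n, p_n); k2 = f(x_n + h/2, p_n + (h/2)·k1); k3 = f(x_n + h/2, p_n + (h/2)·k2); k4 = f(x_n + h, p_n + h·k3); p_{n+1} = p_n + (h/6)·(k1 + 2k2 + 2k3 + k4).
x=0.000000, p=-0.900000:
  k1 = f(0.000000, -0.900000) = -0.753300
  k2 = f(0.130000, -0.997929) = -0.796152
  k3 = f(0.130000, -1.003500) = -0.806521
  k4 = f(0.260000, -1.109695) = -0.885224
  p ← -0.900000 + (0.26/6)·(k1 + 2k2 + 2k3 + k4) = -1.109901
p(0.26) ≈ -1.1099

-1.1099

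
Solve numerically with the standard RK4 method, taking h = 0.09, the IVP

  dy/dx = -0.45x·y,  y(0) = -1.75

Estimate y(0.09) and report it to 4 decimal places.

-1.7468

RK4: k1 = f(x_n, y_n); k2 = f(x_n + h/2, y_n + (h/2)·k1); k3 = f(x_n + h/2, y_n + (h/2)·k2); k4 = f(x_n + h, y_n + h·k3); y_{n+1} = y_n + (h/6)·(k1 + 2k2 + 2k3 + k4).
x=0.000000, y=-1.750000:
  k1 = f(0.000000, -1.750000) = 0.000000
  k2 = f(0.045000, -1.750000) = 0.035438
  k3 = f(0.045000, -1.748405) = 0.035405
  k4 = f(0.090000, -1.746814) = 0.070746
  y ← -1.750000 + (0.09/6)·(k1 + 2k2 + 2k3 + k4) = -1.746814
y(0.09) ≈ -1.7468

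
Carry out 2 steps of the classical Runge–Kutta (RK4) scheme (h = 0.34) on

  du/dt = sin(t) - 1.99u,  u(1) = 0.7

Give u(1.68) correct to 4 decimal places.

0.5429

RK4: k1 = f(t_n, u_n); k2 = f(t_n + h/2, u_n + (h/2)·k1); k3 = f(t_n + h/2, u_n + (h/2)·k2); k4 = f(t_n + h, u_n + h·k3); u_{n+1} = u_n + (h/6)·(k1 + 2k2 + 2k3 + k4).
t=1.000000, u=0.700000:
  k1 = f(1.000000, 0.700000) = -0.551529
  k2 = f(1.170000, 0.606240) = -0.285667
  k3 = f(1.170000, 0.651437) = -0.375608
  k4 = f(1.340000, 0.572293) = -0.165379
  u ← 0.700000 + (0.34/6)·(k1 + 2k2 + 2k3 + k4) = 0.584431
t=1.340000, u=0.584431:
  k1 = f(1.340000, 0.584431) = -0.189533
  k2 = f(1.510000, 0.552210) = -0.100746
  k3 = f(1.510000, 0.567304) = -0.130782
  k4 = f(1.680000, 0.539965) = -0.080487
  u ← 0.584431 + (0.34/6)·(k1 + 2k2 + 2k3 + k4) = 0.542890
u(1.68) ≈ 0.5429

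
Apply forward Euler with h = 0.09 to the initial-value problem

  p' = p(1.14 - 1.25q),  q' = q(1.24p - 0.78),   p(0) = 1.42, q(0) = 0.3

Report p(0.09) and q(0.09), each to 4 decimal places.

1.5178, 0.3265

Euler on (p,q): p_{n+1} = p_n + h·p', q_{n+1} = q_n + h·q'.
0.000000: (1.420000, 0.300000); f=(1.086300, 0.294240) → (1.517767, 0.326482)
(p(0.09), q(0.09)) ≈ (1.5178, 0.3265)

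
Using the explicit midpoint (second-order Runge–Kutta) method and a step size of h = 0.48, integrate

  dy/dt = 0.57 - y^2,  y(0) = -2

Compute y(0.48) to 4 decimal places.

-5.5522

Midpoint: k1 = f(t_n, y_n); k2 = f(t_n + h/2, y_n + (h/2)·k1); y_{n+1} = y_n + h·k2.
t=0.000000, y=-2.000000:
  k1 = f(0.000000, -2.000000) = -3.430000
  k2 = f(0.240000, -2.823200) = -7.400458
  y ← -2.000000 + 0.48·(-7.400458) = -5.552220
y(0.48) ≈ -5.5522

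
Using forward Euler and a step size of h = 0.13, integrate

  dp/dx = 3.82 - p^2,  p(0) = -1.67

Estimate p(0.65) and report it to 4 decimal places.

Euler: p_{n+1} = p_n + h·f(x_n, p_n).
x=0.000000, p=-1.670000: f=1.031100 → p ← -1.670000 + 0.13·1.031100 = -1.535957
x=0.130000, p=-1.535957: f=1.460836 → p ← -1.535957 + 0.13·1.460836 = -1.346048
x=0.260000, p=-1.346048: f=2.008154 → p ← -1.346048 + 0.13·2.008154 = -1.084988
x=0.390000, p=-1.084988: f=2.642800 → p ← -1.084988 + 0.13·2.642800 = -0.741424
x=0.520000, p=-0.741424: f=3.270290 → p ← -0.741424 + 0.13·3.270290 = -0.316287
p(0.65) ≈ -0.3163

-0.3163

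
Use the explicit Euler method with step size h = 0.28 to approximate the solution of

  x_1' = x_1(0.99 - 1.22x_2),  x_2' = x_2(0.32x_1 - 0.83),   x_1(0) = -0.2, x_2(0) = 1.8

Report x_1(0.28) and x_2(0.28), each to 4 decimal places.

Euler on (x_1,x_2): x_1_{n+1} = x_1_n + h·x_1', x_2_{n+1} = x_2_n + h·x_2'.
0.000000: (-0.200000, 1.800000); f=(0.241200, -1.609200) → (-0.132464, 1.349424)
(x_1(0.28), x_2(0.28)) ≈ (-0.1325, 1.3494)

-0.1325, 1.3494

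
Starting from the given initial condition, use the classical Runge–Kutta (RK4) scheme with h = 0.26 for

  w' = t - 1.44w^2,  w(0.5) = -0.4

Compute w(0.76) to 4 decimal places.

RK4: k1 = f(t_n, w_n); k2 = f(t_n + h/2, w_n + (h/2)·k1); k3 = f(t_n + h/2, w_n + (h/2)·k2); k4 = f(t_n + h, w_n + h·k3); w_{n+1} = w_n + (h/6)·(k1 + 2k2 + 2k3 + k4).
t=0.500000, w=-0.400000:
  k1 = f(0.500000, -0.400000) = 0.269600
  k2 = f(0.630000, -0.364952) = 0.438206
  k3 = f(0.630000, -0.343033) = 0.460553
  k4 = f(0.760000, -0.280256) = 0.646897
  w ← -0.400000 + (0.26/6)·(k1 + 2k2 + 2k3 + k4) = -0.282393
w(0.76) ≈ -0.2824

-0.2824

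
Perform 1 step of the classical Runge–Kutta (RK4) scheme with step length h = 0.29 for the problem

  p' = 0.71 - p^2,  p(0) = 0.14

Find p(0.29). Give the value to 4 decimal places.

0.3288

RK4: k1 = f(t_n, p_n); k2 = f(t_n + h/2, p_n + (h/2)·k1); k3 = f(t_n + h/2, p_n + (h/2)·k2); k4 = f(t_n + h, p_n + h·k3); p_{n+1} = p_n + (h/6)·(k1 + 2k2 + 2k3 + k4).
t=0.000000, p=0.140000:
  k1 = f(0.000000, 0.140000) = 0.690400
  k2 = f(0.145000, 0.240108) = 0.652348
  k3 = f(0.145000, 0.234590) = 0.654967
  k4 = f(0.290000, 0.329941) = 0.601139
  p ← 0.140000 + (0.29/6)·(k1 + 2k2 + 2k3 + k4) = 0.328798
p(0.29) ≈ 0.3288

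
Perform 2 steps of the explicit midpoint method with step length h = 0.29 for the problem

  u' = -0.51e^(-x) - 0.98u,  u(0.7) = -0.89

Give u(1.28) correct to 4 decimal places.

Midpoint: k1 = f(x_n, u_n); k2 = f(x_n + h/2, u_n + (h/2)·k1); u_{n+1} = u_n + h·k2.
x=0.700000, u=-0.890000:
  k1 = f(0.700000, -0.890000) = 0.618941
  k2 = f(0.845000, -0.800253) = 0.565174
  u ← -0.890000 + 0.29·0.565174 = -0.726099
x=0.990000, u=-0.726099:
  k1 = f(0.990000, -0.726099) = 0.522073
  k2 = f(1.135000, -0.650399) = 0.473466
  u ← -0.726099 + 0.29·0.473466 = -0.588794
u(1.28) ≈ -0.5888

-0.5888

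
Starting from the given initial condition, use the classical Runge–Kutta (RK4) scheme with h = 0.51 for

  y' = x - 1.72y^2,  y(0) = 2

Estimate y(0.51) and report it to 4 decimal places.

RK4: k1 = f(x_n, y_n); k2 = f(x_n + h/2, y_n + (h/2)·k1); k3 = f(x_n + h/2, y_n + (h/2)·k2); k4 = f(x_n + h, y_n + h·k3); y_{n+1} = y_n + (h/6)·(k1 + 2k2 + 2k3 + k4).
x=0.000000, y=2.000000:
  k1 = f(0.000000, 2.000000) = -6.880000
  k2 = f(0.255000, 0.245600) = 0.151251
  k3 = f(0.255000, 2.038569) = -6.892913
  k4 = f(0.510000, -1.515386) = -3.439797
  y ← 2.000000 + (0.51/6)·(k1 + 2k2 + 2k3 + k4) = -0.023265
y(0.51) ≈ -0.0233

-0.0233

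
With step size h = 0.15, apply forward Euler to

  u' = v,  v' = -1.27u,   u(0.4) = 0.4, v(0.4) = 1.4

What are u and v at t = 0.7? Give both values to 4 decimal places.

Euler on (u,v): u_{n+1} = u_n + h·u', v_{n+1} = v_n + h·v'.
0.400000: (0.400000, 1.400000); f=(1.400000, -0.508000) → (0.610000, 1.323800)
0.550000: (0.610000, 1.323800); f=(1.323800, -0.774700) → (0.808570, 1.207595)
(u(0.7), v(0.7)) ≈ (0.8086, 1.2076)

0.8086, 1.2076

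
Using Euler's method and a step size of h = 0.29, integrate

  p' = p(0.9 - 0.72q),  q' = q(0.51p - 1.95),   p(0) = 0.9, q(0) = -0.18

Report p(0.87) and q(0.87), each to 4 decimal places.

1.9093, -0.0407

Euler on (p,q): p_{n+1} = p_n + h·p', q_{n+1} = q_n + h·q'.
0.000000: (0.900000, -0.180000); f=(0.926640, 0.268380) → (1.168726, -0.102170)
0.290000: (1.168726, -0.102170); f=(1.137827, 0.138333) → (1.498695, -0.062053)
0.580000: (1.498695, -0.062053); f=(1.415785, 0.073574) → (1.909273, -0.040717)
(p(0.87), q(0.87)) ≈ (1.9093, -0.0407)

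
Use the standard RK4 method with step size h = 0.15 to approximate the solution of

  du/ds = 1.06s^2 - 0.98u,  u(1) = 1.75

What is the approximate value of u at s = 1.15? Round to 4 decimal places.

RK4: k1 = f(s_n, u_n); k2 = f(s_n + h/2, u_n + (h/2)·k1); k3 = f(s_n + h/2, u_n + (h/2)·k2); k4 = f(s_n + h, u_n + h·k3); u_{n+1} = u_n + (h/6)·(k1 + 2k2 + 2k3 + k4).
s=1.000000, u=1.750000:
  k1 = f(1.000000, 1.750000) = -0.655000
  k2 = f(1.075000, 1.700875) = -0.441895
  k3 = f(1.075000, 1.716858) = -0.457558
  k4 = f(1.150000, 1.681366) = -0.245889
  u ← 1.750000 + (0.15/6)·(k1 + 2k2 + 2k3 + k4) = 1.682505
u(1.15) ≈ 1.6825

1.6825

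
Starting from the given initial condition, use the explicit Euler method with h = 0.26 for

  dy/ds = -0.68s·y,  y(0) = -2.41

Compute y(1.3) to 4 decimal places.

-1.4690

Euler: y_{n+1} = y_n + h·f(s_n, y_n).
s=0.000000, y=-2.410000: f=0.000000 → y ← -2.410000 + 0.26·0.000000 = -2.410000
s=0.260000, y=-2.410000: f=0.426088 → y ← -2.410000 + 0.26·0.426088 = -2.299217
s=0.520000, y=-2.299217: f=0.813003 → y ← -2.299217 + 0.26·0.813003 = -2.087836
s=0.780000, y=-2.087836: f=1.107388 → y ← -2.087836 + 0.26·1.107388 = -1.799915
s=1.040000, y=-1.799915: f=1.272900 → y ← -1.799915 + 0.26·1.272900 = -1.468961
y(1.3) ≈ -1.4690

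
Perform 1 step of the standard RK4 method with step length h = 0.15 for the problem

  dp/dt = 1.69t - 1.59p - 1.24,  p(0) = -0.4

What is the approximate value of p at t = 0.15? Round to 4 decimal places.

RK4: k1 = f(t_n, p_n); k2 = f(t_n + h/2, p_n + (h/2)·k1); k3 = f(t_n + h/2, p_n + (h/2)·k2); k4 = f(t_n + h, p_n + h·k3); p_{n+1} = p_n + (h/6)·(k1 + 2k2 + 2k3 + k4).
t=0.000000, p=-0.400000:
  k1 = f(0.000000, -0.400000) = -0.604000
  k2 = f(0.075000, -0.445300) = -0.405223
  k3 = f(0.075000, -0.430392) = -0.428927
  k4 = f(0.150000, -0.464339) = -0.248201
  p ← -0.400000 + (0.15/6)·(k1 + 2k2 + 2k3 + k4) = -0.463013
p(0.15) ≈ -0.4630

-0.4630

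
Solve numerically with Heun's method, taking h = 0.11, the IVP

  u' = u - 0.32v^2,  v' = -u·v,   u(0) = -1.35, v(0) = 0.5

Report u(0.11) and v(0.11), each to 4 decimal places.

Heun on (u,v): k1 = f(t_n, state_n); k2 = f(t_n + h, state_n + h·k1); state_{n+1} = state_n + (h/2)·(k1 + k2).
0.000000: (-1.350000, 0.500000)
  k1 = (-1.430000, 0.675000)
  predictor → (-1.507300, 0.574250)
  k2 = (-1.612824, 0.865567)
  → (-1.517355, 0.584731)
(u(0.11), v(0.11)) ≈ (-1.5174, 0.5847)

-1.5174, 0.5847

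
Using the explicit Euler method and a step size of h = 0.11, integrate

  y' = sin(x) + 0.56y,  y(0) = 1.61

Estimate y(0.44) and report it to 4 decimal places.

Euler: y_{n+1} = y_n + h·f(x_n, y_n).
x=0.000000, y=1.610000: f=0.901600 → y ← 1.610000 + 0.11·0.901600 = 1.709176
x=0.110000, y=1.709176: f=1.066917 → y ← 1.709176 + 0.11·1.066917 = 1.826537
x=0.220000, y=1.826537: f=1.241090 → y ← 1.826537 + 0.11·1.241090 = 1.963057
x=0.330000, y=1.963057: f=1.423355 → y ← 1.963057 + 0.11·1.423355 = 2.119626
y(0.44) ≈ 2.1196

2.1196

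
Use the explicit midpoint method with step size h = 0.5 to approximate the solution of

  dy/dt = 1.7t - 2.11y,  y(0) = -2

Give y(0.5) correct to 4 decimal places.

-0.7905

Midpoint: k1 = f(t_n, y_n); k2 = f(t_n + h/2, y_n + (h/2)·k1); y_{n+1} = y_n + h·k2.
t=0.000000, y=-2.000000:
  k1 = f(0.000000, -2.000000) = 4.220000
  k2 = f(0.250000, -0.945000) = 2.418950
  y ← -2.000000 + 0.5·2.418950 = -0.790525
y(0.5) ≈ -0.7905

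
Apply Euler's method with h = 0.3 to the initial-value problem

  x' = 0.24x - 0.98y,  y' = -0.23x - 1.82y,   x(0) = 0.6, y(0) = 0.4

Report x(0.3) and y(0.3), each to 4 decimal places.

Euler on (x,y): x_{n+1} = x_n + h·x', y_{n+1} = y_n + h·y'.
0.000000: (0.600000, 0.400000); f=(-0.248000, -0.866000) → (0.525600, 0.140200)
(x(0.3), y(0.3)) ≈ (0.5256, 0.1402)

0.5256, 0.1402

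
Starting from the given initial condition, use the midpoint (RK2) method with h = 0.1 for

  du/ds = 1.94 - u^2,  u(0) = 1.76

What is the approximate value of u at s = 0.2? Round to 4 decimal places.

1.5949

Midpoint: k1 = f(s_n, u_n); k2 = f(s_n + h/2, u_n + (h/2)·k1); u_{n+1} = u_n + h·k2.
s=0.000000, u=1.760000:
  k1 = f(0.000000, 1.760000) = -1.157600
  k2 = f(0.050000, 1.702120) = -0.957212
  u ← 1.760000 + 0.1·(-0.957212) = 1.664279
s=0.100000, u=1.664279:
  k1 = f(0.100000, 1.664279) = -0.829824
  k2 = f(0.150000, 1.622788) = -0.693439
  u ← 1.664279 + 0.1·(-0.693439) = 1.594935
u(0.2) ≈ 1.5949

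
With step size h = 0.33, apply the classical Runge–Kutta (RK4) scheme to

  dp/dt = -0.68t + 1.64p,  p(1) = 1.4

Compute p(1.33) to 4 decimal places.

RK4: k1 = f(t_n, p_n); k2 = f(t_n + h/2, p_n + (h/2)·k1); k3 = f(t_n + h/2, p_n + (h/2)·k2); k4 = f(t_n + h, p_n + h·k3); p_{n+1} = p_n + (h/6)·(k1 + 2k2 + 2k3 + k4).
t=1.000000, p=1.400000:
  k1 = f(1.000000, 1.400000) = 1.616000
  k2 = f(1.165000, 1.666640) = 1.941090
  k3 = f(1.165000, 1.720280) = 2.029059
  k4 = f(1.330000, 2.069589) = 2.489727
  p ← 1.400000 + (0.33/6)·(k1 + 2k2 + 2k3 + k4) = 2.062531
p(1.33) ≈ 2.0625

2.0625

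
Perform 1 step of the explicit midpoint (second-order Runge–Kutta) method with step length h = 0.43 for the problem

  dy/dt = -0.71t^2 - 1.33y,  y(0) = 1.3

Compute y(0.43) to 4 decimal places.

Midpoint: k1 = f(t_n, y_n); k2 = f(t_n + h/2, y_n + (h/2)·k1); y_{n+1} = y_n + h·k2.
t=0.000000, y=1.300000:
  k1 = f(0.000000, 1.300000) = -1.729000
  k2 = f(0.215000, 0.928265) = -1.267412
  y ← 1.300000 + 0.43·(-1.267412) = 0.755013
y(0.43) ≈ 0.7550

0.7550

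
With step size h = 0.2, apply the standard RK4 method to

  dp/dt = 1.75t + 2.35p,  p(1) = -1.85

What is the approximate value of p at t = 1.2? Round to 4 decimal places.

RK4: k1 = f(t_n, p_n); k2 = f(t_n + h/2, p_n + (h/2)·k1); k3 = f(t_n + h/2, p_n + (h/2)·k2); k4 = f(t_n + h, p_n + h·k3); p_{n+1} = p_n + (h/6)·(k1 + 2k2 + 2k3 + k4).
t=1.000000, p=-1.850000:
  k1 = f(1.000000, -1.850000) = -2.597500
  k2 = f(1.100000, -2.109750) = -3.032912
  k3 = f(1.100000, -2.153291) = -3.135234
  k4 = f(1.200000, -2.477047) = -3.721060
  p ← -1.850000 + (0.2/6)·(k1 + 2k2 + 2k3 + k4) = -2.471828
p(1.2) ≈ -2.4718

-2.4718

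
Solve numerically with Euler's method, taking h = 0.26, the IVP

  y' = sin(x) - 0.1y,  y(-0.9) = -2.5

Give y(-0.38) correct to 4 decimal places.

Euler: y_{n+1} = y_n + h·f(x_n, y_n).
x=-0.900000, y=-2.500000: f=-0.533327 → y ← -2.500000 + 0.26·(-0.533327) = -2.638665
x=-0.640000, y=-2.638665: f=-0.333329 → y ← -2.638665 + 0.26·(-0.333329) = -2.725331
y(-0.38) ≈ -2.7253

-2.7253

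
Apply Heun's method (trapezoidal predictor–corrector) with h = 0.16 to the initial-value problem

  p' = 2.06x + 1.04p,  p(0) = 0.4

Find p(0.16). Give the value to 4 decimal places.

0.4985

Heun: k1 = f(x_n, p_n); k2 = f(x_n + h, p_n + h·k1); p_{n+1} = p_n + (h/2)·(k1 + k2).
x=0.000000, p=0.400000:
  k1 = f(0.000000, 0.400000) = 0.416000
  k2 = f(0.160000, 0.466560) = 0.814822
  p ← 0.400000 + (0.16/2)·(0.416000 + 0.814822) = 0.498466
p(0.16) ≈ 0.4985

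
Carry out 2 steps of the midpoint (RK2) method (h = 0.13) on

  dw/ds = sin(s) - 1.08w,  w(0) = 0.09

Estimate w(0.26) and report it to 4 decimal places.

Midpoint: k1 = f(s_n, w_n); k2 = f(s_n + h/2, w_n + (h/2)·k1); w_{n+1} = w_n + h·k2.
s=0.000000, w=0.090000:
  k1 = f(0.000000, 0.090000) = -0.097200
  k2 = f(0.065000, 0.083682) = -0.025422
  w ← 0.090000 + 0.13·(-0.025422) = 0.086695
s=0.130000, w=0.086695:
  k1 = f(0.130000, 0.086695) = 0.036003
  k2 = f(0.195000, 0.089035) = 0.097608
  w ← 0.086695 + 0.13·0.097608 = 0.099384
w(0.26) ≈ 0.0994

0.0994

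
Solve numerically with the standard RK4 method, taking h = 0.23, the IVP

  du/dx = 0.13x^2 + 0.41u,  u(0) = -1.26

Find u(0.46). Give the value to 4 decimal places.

-1.5171

RK4: k1 = f(x_n, u_n); k2 = f(x_n + h/2, u_n + (h/2)·k1); k3 = f(x_n + h/2, u_n + (h/2)·k2); k4 = f(x_n + h, u_n + h·k3); u_{n+1} = u_n + (h/6)·(k1 + 2k2 + 2k3 + k4).
x=0.000000, u=-1.260000:
  k1 = f(0.000000, -1.260000) = -0.516600
  k2 = f(0.115000, -1.319409) = -0.539238
  k3 = f(0.115000, -1.322012) = -0.540306
  k4 = f(0.230000, -1.384270) = -0.560674
  u ← -1.260000 + (0.23/6)·(k1 + 2k2 + 2k3 + k4) = -1.384061
x=0.230000, u=-1.384061:
  k1 = f(0.230000, -1.384061) = -0.560588
  k2 = f(0.345000, -1.448528) = -0.578423
  k3 = f(0.345000, -1.450579) = -0.579264
  k4 = f(0.460000, -1.517291) = -0.594581
  u ← -1.384061 + (0.23/6)·(k1 + 2k2 + 2k3 + k4) = -1.517098
u(0.46) ≈ -1.5171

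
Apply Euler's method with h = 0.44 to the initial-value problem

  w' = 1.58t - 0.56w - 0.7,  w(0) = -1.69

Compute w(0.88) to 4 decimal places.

-1.1940

Euler: w_{n+1} = w_n + h·f(t_n, w_n).
t=0.000000, w=-1.690000: f=0.246400 → w ← -1.690000 + 0.44·0.246400 = -1.581584
t=0.440000, w=-1.581584: f=0.880887 → w ← -1.581584 + 0.44·0.880887 = -1.193994
w(0.88) ≈ -1.1940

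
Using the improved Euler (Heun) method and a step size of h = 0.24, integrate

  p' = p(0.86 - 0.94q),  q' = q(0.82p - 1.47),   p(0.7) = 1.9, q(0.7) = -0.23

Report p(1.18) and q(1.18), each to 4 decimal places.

3.1941, -0.2981

Heun on (p,q): k1 = f(x_n, state_n); k2 = f(x_n + h, state_n + h·k1); state_{n+1} = state_n + (h/2)·(k1 + k2).
0.700000: (1.900000, -0.230000)
  k1 = (2.044780, -0.020240)
  predictor → (2.390747, -0.234858)
  k2 = (2.583839, -0.115177)
  → (2.455434, -0.246250)
0.940000: (2.455434, -0.246250)
  k1 = (2.680045, -0.133826)
  predictor → (3.098645, -0.278368)
  k2 = (3.475646, -0.298102)
  → (3.194117, -0.298081)
(p(1.18), q(1.18)) ≈ (3.1941, -0.2981)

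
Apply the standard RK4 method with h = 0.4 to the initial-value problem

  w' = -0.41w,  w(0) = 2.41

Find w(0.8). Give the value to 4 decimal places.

1.7361

RK4: k1 = f(x_n, w_n); k2 = f(x_n + h/2, w_n + (h/2)·k1); k3 = f(x_n + h/2, w_n + (h/2)·k2); k4 = f(x_n + h, w_n + h·k3); w_{n+1} = w_n + (h/6)·(k1 + 2k2 + 2k3 + k4).
x=0.000000, w=2.410000:
  k1 = f(0.000000, 2.410000) = -0.988100
  k2 = f(0.200000, 2.212380) = -0.907076
  k3 = f(0.200000, 2.228585) = -0.913720
  k4 = f(0.400000, 2.044512) = -0.838250
  w ← 2.410000 + (0.4/6)·(k1 + 2k2 + 2k3 + k4) = 2.045471
x=0.400000, w=2.045471:
  k1 = f(0.400000, 2.045471) = -0.838643
  k2 = f(0.600000, 1.877742) = -0.769874
  k3 = f(0.600000, 1.891496) = -0.775513
  k4 = f(0.800000, 1.735265) = -0.711459
  w ← 2.045471 + (0.4/6)·(k1 + 2k2 + 2k3 + k4) = 1.736079
w(0.8) ≈ 1.7361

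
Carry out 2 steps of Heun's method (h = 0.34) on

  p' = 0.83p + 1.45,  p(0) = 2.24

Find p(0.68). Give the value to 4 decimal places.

5.2212

Heun: k1 = f(x_n, p_n); k2 = f(x_n + h, p_n + h·k1); p_{n+1} = p_n + (h/2)·(k1 + k2).
x=0.000000, p=2.240000:
  k1 = f(0.000000, 2.240000) = 3.309200
  k2 = f(0.340000, 3.365128) = 4.243056
  p ← 2.240000 + (0.34/2)·(3.309200 + 4.243056) = 3.523884
x=0.340000, p=3.523884:
  k1 = f(0.340000, 3.523884) = 4.374823
  k2 = f(0.680000, 5.011324) = 5.609399
  p ← 3.523884 + (0.34/2)·(4.374823 + 5.609399) = 5.221201
p(0.68) ≈ 5.2212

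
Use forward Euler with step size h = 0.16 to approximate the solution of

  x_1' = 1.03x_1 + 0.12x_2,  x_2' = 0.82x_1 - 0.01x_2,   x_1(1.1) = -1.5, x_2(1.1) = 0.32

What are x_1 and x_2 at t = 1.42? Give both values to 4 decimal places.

Euler on (x_1,x_2): x_1_{n+1} = x_1_n + h·x_1', x_2_{n+1} = x_2_n + h·x_2'.
1.100000: (-1.500000, 0.320000); f=(-1.506600, -1.233200) → (-1.741056, 0.122688)
1.260000: (-1.741056, 0.122688); f=(-1.778565, -1.428893) → (-2.025626, -0.105935)
(x_1(1.42), x_2(1.42)) ≈ (-2.0256, -0.1059)

-2.0256, -0.1059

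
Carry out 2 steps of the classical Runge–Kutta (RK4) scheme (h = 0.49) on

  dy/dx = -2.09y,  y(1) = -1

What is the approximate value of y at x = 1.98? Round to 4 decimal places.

RK4: k1 = f(x_n, y_n); k2 = f(x_n + h/2, y_n + (h/2)·k1); k3 = f(x_n + h/2, y_n + (h/2)·k2); k4 = f(x_n + h, y_n + h·k3); y_{n+1} = y_n + (h/6)·(k1 + 2k2 + 2k3 + k4).
x=1.000000, y=-1.000000:
  k1 = f(1.000000, -1.000000) = 2.090000
  k2 = f(1.245000, -0.487950) = 1.019815
  k3 = f(1.245000, -0.750145) = 1.567803
  k4 = f(1.490000, -0.231776) = 0.484412
  y ← -1.000000 + (0.49/6)·(k1 + 2k2 + 2k3 + k4) = -0.367112
x=1.490000, y=-0.367112:
  k1 = f(1.490000, -0.367112) = 0.767264
  k2 = f(1.735000, -0.179132) = 0.374386
  k3 = f(1.735000, -0.275387) = 0.575559
  k4 = f(1.980000, -0.085088) = 0.177834
  y ← -0.367112 + (0.49/6)·(k1 + 2k2 + 2k3 + k4) = -0.134771
y(1.98) ≈ -0.1348

-0.1348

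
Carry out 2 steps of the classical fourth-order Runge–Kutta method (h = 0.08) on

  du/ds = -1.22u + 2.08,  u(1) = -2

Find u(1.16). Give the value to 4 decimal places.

-1.3430

RK4: k1 = f(s_n, u_n); k2 = f(s_n + h/2, u_n + (h/2)·k1); k3 = f(s_n + h/2, u_n + (h/2)·k2); k4 = f(s_n + h, u_n + h·k3); u_{n+1} = u_n + (h/6)·(k1 + 2k2 + 2k3 + k4).
s=1.000000, u=-2.000000:
  k1 = f(1.000000, -2.000000) = 4.520000
  k2 = f(1.040000, -1.819200) = 4.299424
  k3 = f(1.040000, -1.828023) = 4.310188
  k4 = f(1.080000, -1.655185) = 4.099326
  u ← -2.000000 + (0.08/6)·(k1 + 2k2 + 2k3 + k4) = -1.655486
s=1.080000, u=-1.655486:
  k1 = f(1.080000, -1.655486) = 4.099693
  k2 = f(1.120000, -1.491498) = 3.899628
  k3 = f(1.120000, -1.499501) = 3.909391
  k4 = f(1.160000, -1.342735) = 3.718136
  u ← -1.655486 + (0.08/6)·(k1 + 2k2 + 2k3 + k4) = -1.343008
u(1.16) ≈ -1.3430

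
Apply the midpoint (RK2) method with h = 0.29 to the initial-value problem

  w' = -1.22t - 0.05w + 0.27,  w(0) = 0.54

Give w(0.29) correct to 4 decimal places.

0.5587

Midpoint: k1 = f(t_n, w_n); k2 = f(t_n + h/2, w_n + (h/2)·k1); w_{n+1} = w_n + h·k2.
t=0.000000, w=0.540000:
  k1 = f(0.000000, 0.540000) = 0.243000
  k2 = f(0.145000, 0.575235) = 0.064338
  w ← 0.540000 + 0.29·0.064338 = 0.558658
w(0.29) ≈ 0.5587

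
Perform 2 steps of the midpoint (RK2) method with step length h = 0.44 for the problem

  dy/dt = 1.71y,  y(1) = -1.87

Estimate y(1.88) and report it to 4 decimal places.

Midpoint: k1 = f(t_n, y_n); k2 = f(t_n + h/2, y_n + (h/2)·k1); y_{n+1} = y_n + h·k2.
t=1.000000, y=-1.870000:
  k1 = f(1.000000, -1.870000) = -3.197700
  k2 = f(1.220000, -2.573494) = -4.400675
  y ← -1.870000 + 0.44·(-4.400675) = -3.806297
t=1.440000, y=-3.806297:
  k1 = f(1.440000, -3.806297) = -6.508768
  k2 = f(1.660000, -5.238226) = -8.957366
  y ← -3.806297 + 0.44·(-8.957366) = -7.747538
y(1.88) ≈ -7.7475

-7.7475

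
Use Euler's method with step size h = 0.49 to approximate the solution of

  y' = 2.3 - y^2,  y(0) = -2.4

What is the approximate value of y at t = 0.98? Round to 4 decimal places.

-11.1868

Euler: y_{n+1} = y_n + h·f(t_n, y_n).
t=0.000000, y=-2.400000: f=-3.460000 → y ← -2.400000 + 0.49·(-3.460000) = -4.095400
t=0.490000, y=-4.095400: f=-14.472301 → y ← -4.095400 + 0.49·(-14.472301) = -11.186828
y(0.98) ≈ -11.1868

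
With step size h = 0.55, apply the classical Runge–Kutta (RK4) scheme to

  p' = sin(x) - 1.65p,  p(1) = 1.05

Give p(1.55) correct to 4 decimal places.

RK4: k1 = f(x_n, p_n); k2 = f(x_n + h/2, p_n + (h/2)·k1); k3 = f(x_n + h/2, p_n + (h/2)·k2); k4 = f(x_n + h, p_n + h·k3); p_{n+1} = p_n + (h/6)·(k1 + 2k2 + 2k3 + k4).
x=1.000000, p=1.050000:
  k1 = f(1.000000, 1.050000) = -0.891029
  k2 = f(1.275000, 0.804967) = -0.371625
  k3 = f(1.275000, 0.947803) = -0.607305
  k4 = f(1.550000, 0.715982) = -0.181587
  p ← 1.050000 + (0.55/6)·(k1 + 2k2 + 2k3 + k4) = 0.772206
p(1.55) ≈ 0.7722

0.7722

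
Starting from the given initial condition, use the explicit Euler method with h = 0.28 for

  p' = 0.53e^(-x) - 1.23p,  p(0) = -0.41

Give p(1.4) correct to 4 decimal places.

Euler: p_{n+1} = p_n + h·f(x_n, p_n).
x=0.000000, p=-0.410000: f=1.034300 → p ← -0.410000 + 0.28·1.034300 = -0.120396
x=0.280000, p=-0.120396: f=0.548652 → p ← -0.120396 + 0.28·0.548652 = 0.033227
x=0.560000, p=0.033227: f=0.261872 → p ← 0.033227 + 0.28·0.261872 = 0.106551
x=0.840000, p=0.106551: f=0.097749 → p ← 0.106551 + 0.28·0.097749 = 0.133921
x=1.120000, p=0.133921: f=0.008206 → p ← 0.133921 + 0.28·0.008206 = 0.136218
p(1.4) ≈ 0.1362

0.1362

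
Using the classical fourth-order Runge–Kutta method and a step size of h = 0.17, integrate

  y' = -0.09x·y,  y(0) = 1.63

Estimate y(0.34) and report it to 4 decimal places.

RK4: k1 = f(x_n, y_n); k2 = f(x_n + h/2, y_n + (h/2)·k1); k3 = f(x_n + h/2, y_n + (h/2)·k2); k4 = f(x_n + h, y_n + h·k3); y_{n+1} = y_n + (h/6)·(k1 + 2k2 + 2k3 + k4).
x=0.000000, y=1.630000:
  k1 = f(0.000000, 1.630000) = 0.000000
  k2 = f(0.085000, 1.630000) = -0.012469
  k3 = f(0.085000, 1.628940) = -0.012461
  k4 = f(0.170000, 1.627882) = -0.024907
  y ← 1.630000 + (0.17/6)·(k1 + 2k2 + 2k3 + k4) = 1.627882
x=0.170000, y=1.627882:
  k1 = f(0.170000, 1.627882) = -0.024907
  k2 = f(0.255000, 1.625765) = -0.037311
  k3 = f(0.255000, 1.624710) = -0.037287
  k4 = f(0.340000, 1.621543) = -0.049619
  y ← 1.627882 + (0.17/6)·(k1 + 2k2 + 2k3 + k4) = 1.621543
y(0.34) ≈ 1.6215

1.6215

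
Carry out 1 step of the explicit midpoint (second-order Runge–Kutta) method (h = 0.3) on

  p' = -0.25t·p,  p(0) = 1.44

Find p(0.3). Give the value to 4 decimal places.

1.4238

Midpoint: k1 = f(t_n, p_n); k2 = f(t_n + h/2, p_n + (h/2)·k1); p_{n+1} = p_n + h·k2.
t=0.000000, p=1.440000:
  k1 = f(0.000000, 1.440000) = 0.000000
  k2 = f(0.150000, 1.440000) = -0.054000
  p ← 1.440000 + 0.3·(-0.054000) = 1.423800
p(0.3) ≈ 1.4238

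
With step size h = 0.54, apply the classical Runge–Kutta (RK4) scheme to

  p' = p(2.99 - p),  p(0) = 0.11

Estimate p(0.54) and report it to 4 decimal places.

0.4738

RK4: k1 = f(x_n, p_n); k2 = f(x_n + h/2, p_n + (h/2)·k1); k3 = f(x_n + h/2, p_n + (h/2)·k2); k4 = f(x_n + h, p_n + h·k3); p_{n+1} = p_n + (h/6)·(k1 + 2k2 + 2k3 + k4).
x=0.000000, p=0.110000:
  k1 = f(0.000000, 0.110000) = 0.316800
  k2 = f(0.270000, 0.195536) = 0.546418
  k3 = f(0.270000, 0.257533) = 0.703700
  k4 = f(0.540000, 0.489998) = 1.224996
  p ← 0.110000 + (0.54/6)·(k1 + 2k2 + 2k3 + k4) = 0.473783
p(0.54) ≈ 0.4738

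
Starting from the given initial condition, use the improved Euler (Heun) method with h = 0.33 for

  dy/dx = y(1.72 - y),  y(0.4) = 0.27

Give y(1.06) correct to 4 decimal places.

Heun: k1 = f(x_n, y_n); k2 = f(x_n + h, y_n + h·k1); y_{n+1} = y_n + (h/2)·(k1 + k2).
x=0.400000, y=0.270000:
  k1 = f(0.400000, 0.270000) = 0.391500
  k2 = f(0.730000, 0.399195) = 0.527259
  y ← 0.270000 + (0.33/2)·(0.391500 + 0.527259) = 0.421595
x=0.730000, y=0.421595:
  k1 = f(0.730000, 0.421595) = 0.547401
  k2 = f(1.060000, 0.602238) = 0.673159
  y ← 0.421595 + (0.33/2)·(0.547401 + 0.673159) = 0.622988
y(1.06) ≈ 0.6230

0.6230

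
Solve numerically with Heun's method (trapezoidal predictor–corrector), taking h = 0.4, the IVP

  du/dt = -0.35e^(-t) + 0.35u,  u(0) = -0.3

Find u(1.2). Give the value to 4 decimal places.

Heun: k1 = f(t_n, u_n); k2 = f(t_n + h, u_n + h·k1); u_{n+1} = u_n + (h/2)·(k1 + k2).
t=0.000000, u=-0.300000:
  k1 = f(0.000000, -0.300000) = -0.455000
  k2 = f(0.400000, -0.482000) = -0.403312
  u ← -0.300000 + (0.4/2)·(-0.455000 + (-0.403312)) = -0.471662
t=0.400000, u=-0.471662:
  k1 = f(0.400000, -0.471662) = -0.399694
  k2 = f(0.800000, -0.631540) = -0.378304
  u ← -0.471662 + (0.4/2)·(-0.399694 + (-0.378304)) = -0.627262
t=0.800000, u=-0.627262:
  k1 = f(0.800000, -0.627262) = -0.376807
  k2 = f(1.200000, -0.777985) = -0.377713
  u ← -0.627262 + (0.4/2)·(-0.376807 + (-0.377713)) = -0.778166
u(1.2) ≈ -0.7782

-0.7782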